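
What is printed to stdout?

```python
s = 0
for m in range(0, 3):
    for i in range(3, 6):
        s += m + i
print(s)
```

45

m=0,i=3: s = 0+3 = 3
m=0,i=4: s = 3+4 = 7
m=0,i=5: s = 7+5 = 12
m=1,i=3: s = 12+4 = 16
m=1,i=4: s = 16+5 = 21
m=1,i=5: s = 21+6 = 27
m=2,i=3: s = 27+5 = 32
m=2,i=4: s = 32+6 = 38
m=2,i=5: s = 38+7 = 45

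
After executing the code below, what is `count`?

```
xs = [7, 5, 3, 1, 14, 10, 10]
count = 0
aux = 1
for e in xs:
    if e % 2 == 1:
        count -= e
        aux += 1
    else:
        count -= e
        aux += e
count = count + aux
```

e=7: odd, count = 0-7 = -7; aux=2
e=5: odd, count = (-7)-5 = -12; aux=3
e=3: odd, count = (-12)-3 = -15; aux=4
e=1: odd, count = (-15)-1 = -16; aux=5
e=14: not odd, count = (-16)-14 = -30; aux=19
e=10: not odd, count = (-30)-10 = -40; aux=29
e=10: not odd, count = (-40)-10 = -50; aux=39
count+aux = (-50)+39 = -11

-11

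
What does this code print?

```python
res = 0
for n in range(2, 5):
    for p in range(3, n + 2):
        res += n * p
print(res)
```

n=2,p=3: res = 0+6 = 6
n=3,p=3: res = 6+9 = 15
n=3,p=4: res = 15+12 = 27
n=4,p=3: res = 27+12 = 39
n=4,p=4: res = 39+16 = 55
n=4,p=5: res = 55+20 = 75

75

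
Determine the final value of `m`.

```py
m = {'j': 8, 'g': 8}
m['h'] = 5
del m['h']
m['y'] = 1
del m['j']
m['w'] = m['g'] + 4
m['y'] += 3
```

{'g': 8, 'y': 4, 'w': 12}

m['h'] = 5 → {'j': 8, 'g': 8, 'h': 5}
del 'h' → {'j': 8, 'g': 8}
m['y'] = 1 → {'j': 8, 'g': 8, 'y': 1}
del 'j' → {'g': 8, 'y': 1}
m['w'] = m['g']+4 = 12 → {'g': 8, 'y': 1, 'w': 12}
m['y'] = 1+3 = 4 → {'g': 8, 'y': 4, 'w': 12}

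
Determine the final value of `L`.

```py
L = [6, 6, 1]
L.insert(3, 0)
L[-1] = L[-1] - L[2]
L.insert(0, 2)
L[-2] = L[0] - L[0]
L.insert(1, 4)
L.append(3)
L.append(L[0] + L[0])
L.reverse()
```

insert 0 at 3 → [6, 6, 1, 0]
L[-1] = L[-1]-L[2] = 0-1 = -1 → [6, 6, 1, -1]
insert 2 at 0 → [2, 6, 6, 1, -1]
L[-2] = L[0]-L[0] = 2-2 = 0 → [2, 6, 6, 0, -1]
insert 4 at 1 → [2, 4, 6, 6, 0, -1]
append 3 → [2, 4, 6, 6, 0, -1, 3]
append L[0]+L[0] = 2+2 = 4 → [2, 4, 6, 6, 0, -1, 3, 4]
reverse → [4, 3, -1, 0, 6, 6, 4, 2]

[4, 3, -1, 0, 6, 6, 4, 2]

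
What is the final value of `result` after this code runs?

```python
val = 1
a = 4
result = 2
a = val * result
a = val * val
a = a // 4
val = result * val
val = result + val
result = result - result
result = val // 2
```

a = 1*2 = 2
a = 1*1 = 1
a = 1//4 = 0
val = 2*1 = 2
val = 2+2 = 4
result = 2-2 = 0
result = 4//2 = 2

2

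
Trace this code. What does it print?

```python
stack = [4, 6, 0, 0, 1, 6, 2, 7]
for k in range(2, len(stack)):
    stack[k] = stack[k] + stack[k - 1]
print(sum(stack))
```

k=2: stack[2] = 0+6 = 6 → [4, 6, 6, 0, 1, 6, 2, 7]
k=3: stack[3] = 0+6 = 6 → [4, 6, 6, 6, 1, 6, 2, 7]
k=4: stack[4] = 1+6 = 7 → [4, 6, 6, 6, 7, 6, 2, 7]
k=5: stack[5] = 6+7 = 13 → [4, 6, 6, 6, 7, 13, 2, 7]
k=6: stack[6] = 2+13 = 15 → [4, 6, 6, 6, 7, 13, 15, 7]
k=7: stack[7] = 7+15 = 22 → [4, 6, 6, 6, 7, 13, 15, 22]
sum = 79

79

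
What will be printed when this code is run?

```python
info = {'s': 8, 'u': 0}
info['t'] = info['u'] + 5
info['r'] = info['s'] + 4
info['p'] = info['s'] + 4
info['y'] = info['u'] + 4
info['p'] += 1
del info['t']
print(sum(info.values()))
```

37

info['t'] = info['u']+5 = 5 → {'s': 8, 'u': 0, 't': 5}
info['r'] = info['s']+4 = 12 → {'s': 8, 'u': 0, 't': 5, 'r': 12}
info['p'] = info['s']+4 = 12 → {'s': 8, 'u': 0, 't': 5, 'r': 12, 'p': 12}
info['y'] = info['u']+4 = 4 → {'s': 8, 'u': 0, 't': 5, 'r': 12, 'p': 12, 'y': 4}
info['p'] = 12+1 = 13 → {'s': 8, 'u': 0, 't': 5, 'r': 12, 'p': 13, 'y': 4}
del 't' → {'s': 8, 'u': 0, 'r': 12, 'p': 13, 'y': 4}
sum of values = 37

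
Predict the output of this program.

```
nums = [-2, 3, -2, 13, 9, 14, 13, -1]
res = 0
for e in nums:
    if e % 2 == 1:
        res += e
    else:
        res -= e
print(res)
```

e=-2: not odd, res = 0-(-2) = 2
e=3: odd, res = 2+3 = 5
e=-2: not odd, res = 5-(-2) = 7
e=13: odd, res = 7+13 = 20
e=9: odd, res = 20+9 = 29
e=14: not odd, res = 29-14 = 15
e=13: odd, res = 15+13 = 28
e=-1: odd, res = 28+(-1) = 27

27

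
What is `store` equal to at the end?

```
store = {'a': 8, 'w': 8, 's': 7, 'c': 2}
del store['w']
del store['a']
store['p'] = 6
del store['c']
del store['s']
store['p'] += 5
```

{'p': 11}

del 'w' → {'a': 8, 's': 7, 'c': 2}
del 'a' → {'s': 7, 'c': 2}
store['p'] = 6 → {'s': 7, 'c': 2, 'p': 6}
del 'c' → {'s': 7, 'p': 6}
del 's' → {'p': 6}
store['p'] = 6+5 = 11 → {'p': 11}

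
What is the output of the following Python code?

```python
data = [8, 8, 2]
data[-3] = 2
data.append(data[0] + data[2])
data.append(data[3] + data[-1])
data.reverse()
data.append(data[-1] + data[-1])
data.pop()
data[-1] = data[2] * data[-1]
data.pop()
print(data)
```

data[-3] = 2 → [2, 8, 2]
append data[0]+data[2] = 2+2 = 4 → [2, 8, 2, 4]
append data[3]+data[-1] = 4+4 = 8 → [2, 8, 2, 4, 8]
reverse → [8, 4, 2, 8, 2]
append data[-1]+data[-1] = 2+2 = 4 → [8, 4, 2, 8, 2, 4]
pop() removes 4 → [8, 4, 2, 8, 2]
data[-1] = data[2]*data[-1] = 2*2 = 4 → [8, 4, 2, 8, 4]
pop() removes 4 → [8, 4, 2, 8]

[8, 4, 2, 8]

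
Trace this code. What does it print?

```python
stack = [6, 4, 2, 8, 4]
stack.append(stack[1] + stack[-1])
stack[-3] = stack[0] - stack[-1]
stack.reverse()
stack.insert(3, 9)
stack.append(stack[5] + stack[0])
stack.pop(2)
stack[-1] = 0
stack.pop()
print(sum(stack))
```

33

append stack[1]+stack[-1] = 4+4 = 8 → [6, 4, 2, 8, 4, 8]
stack[-3] = stack[0]-stack[-1] = 6-8 = -2 → [6, 4, 2, -2, 4, 8]
reverse → [8, 4, -2, 2, 4, 6]
insert 9 at 3 → [8, 4, -2, 9, 2, 4, 6]
append stack[5]+stack[0] = 4+8 = 12 → [8, 4, -2, 9, 2, 4, 6, 12]
pop(2) removes -2 → [8, 4, 9, 2, 4, 6, 12]
stack[-1] = 0 → [8, 4, 9, 2, 4, 6, 0]
pop() removes 0 → [8, 4, 9, 2, 4, 6]
sum = 33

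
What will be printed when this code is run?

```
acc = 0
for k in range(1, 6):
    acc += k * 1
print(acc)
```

k=1: acc = 0+1*1 = 1
k=2: acc = 1+2*1 = 3
k=3: acc = 3+3*1 = 6
k=4: acc = 6+4*1 = 10
k=5: acc = 10+5*1 = 15

15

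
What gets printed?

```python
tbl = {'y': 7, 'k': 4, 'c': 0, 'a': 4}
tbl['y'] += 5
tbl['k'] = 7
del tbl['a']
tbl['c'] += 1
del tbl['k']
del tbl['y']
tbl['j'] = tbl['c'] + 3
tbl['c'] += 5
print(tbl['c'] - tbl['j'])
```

tbl['y'] = 7+5 = 12 → {'y': 12, 'k': 4, 'c': 0, 'a': 4}
tbl['k'] = 7 → {'y': 12, 'k': 7, 'c': 0, 'a': 4}
del 'a' → {'y': 12, 'k': 7, 'c': 0}
tbl['c'] = 0+1 = 1 → {'y': 12, 'k': 7, 'c': 1}
del 'k' → {'y': 12, 'c': 1}
del 'y' → {'c': 1}
tbl['j'] = tbl['c']+3 = 4 → {'c': 1, 'j': 4}
tbl['c'] = 1+5 = 6 → {'c': 6, 'j': 4}
tbl['c']-tbl['j'] = 6-4 = 2

2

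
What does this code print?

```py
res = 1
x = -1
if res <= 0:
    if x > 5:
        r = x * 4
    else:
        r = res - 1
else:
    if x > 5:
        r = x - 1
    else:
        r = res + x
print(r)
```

0

res=1, x=-1
res <= 0 is False; x > 5 is False
→ r = res + x = 0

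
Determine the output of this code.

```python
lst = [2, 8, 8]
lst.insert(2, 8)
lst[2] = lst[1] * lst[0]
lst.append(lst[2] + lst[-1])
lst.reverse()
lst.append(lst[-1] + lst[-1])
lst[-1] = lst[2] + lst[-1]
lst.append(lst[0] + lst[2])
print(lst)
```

insert 8 at 2 → [2, 8, 8, 8]
lst[2] = lst[1]*lst[0] = 8*2 = 16 → [2, 8, 16, 8]
append lst[2]+lst[-1] = 16+8 = 24 → [2, 8, 16, 8, 24]
reverse → [24, 8, 16, 8, 2]
append lst[-1]+lst[-1] = 2+2 = 4 → [24, 8, 16, 8, 2, 4]
lst[-1] = lst[2]+lst[-1] = 16+4 = 20 → [24, 8, 16, 8, 2, 20]
append lst[0]+lst[2] = 24+16 = 40 → [24, 8, 16, 8, 2, 20, 40]

[24, 8, 16, 8, 2, 20, 40]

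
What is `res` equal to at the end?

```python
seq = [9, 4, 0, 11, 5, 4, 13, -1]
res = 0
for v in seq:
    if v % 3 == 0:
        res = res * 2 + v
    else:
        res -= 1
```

11

v=9: %3==0, res = 0*2+9 = 9
v=4: not %3==0, res = 9-1 = 8
v=0: %3==0, res = 8*2+0 = 16
v=11: not %3==0, res = 16-1 = 15
v=5: not %3==0, res = 15-1 = 14
v=4: not %3==0, res = 14-1 = 13
v=13: not %3==0, res = 13-1 = 12
v=-1: not %3==0, res = 12-1 = 11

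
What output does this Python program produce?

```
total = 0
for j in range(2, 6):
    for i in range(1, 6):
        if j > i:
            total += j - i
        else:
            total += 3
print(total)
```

50

j=2,i=1: 2>1, total = 0+1 = 1
j=2,i=2: not 2>2, total = 1+3 = 4
j=2,i=3: not 2>3, total = 4+3 = 7
j=2,i=4: not 2>4, total = 7+3 = 10
j=2,i=5: not 2>5, total = 10+3 = 13
j=3,i=1: 3>1, total = 13+2 = 15
j=3,i=2: 3>2, total = 15+1 = 16
j=3,i=3: not 3>3, total = 16+3 = 19
j=3,i=4: not 3>4, total = 19+3 = 22
j=3,i=5: not 3>5, total = 22+3 = 25
j=4,i=1: 4>1, total = 25+3 = 28
j=4,i=2: 4>2, total = 28+2 = 30
j=4,i=3: 4>3, total = 30+1 = 31
j=4,i=4: not 4>4, total = 31+3 = 34
j=4,i=5: not 4>5, total = 34+3 = 37
j=5,i=1: 5>1, total = 37+4 = 41
j=5,i=2: 5>2, total = 41+3 = 44
j=5,i=3: 5>3, total = 44+2 = 46
j=5,i=4: 5>4, total = 46+1 = 47
j=5,i=5: not 5>5, total = 47+3 = 50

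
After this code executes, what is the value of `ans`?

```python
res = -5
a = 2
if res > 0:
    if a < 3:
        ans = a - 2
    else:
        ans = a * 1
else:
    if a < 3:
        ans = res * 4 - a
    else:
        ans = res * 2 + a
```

res=-5, a=2
res > 0 is False; a < 3 is True
→ ans = res * 4 - a = -22

-22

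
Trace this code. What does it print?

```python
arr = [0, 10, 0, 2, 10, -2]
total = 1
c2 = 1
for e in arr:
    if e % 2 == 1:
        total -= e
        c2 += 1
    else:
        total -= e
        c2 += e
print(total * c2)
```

e=0: not odd, total = 1-0 = 1; c2=1
e=10: not odd, total = 1-10 = -9; c2=11
e=0: not odd, total = (-9)-0 = -9; c2=11
e=2: not odd, total = (-9)-2 = -11; c2=13
e=10: not odd, total = (-11)-10 = -21; c2=23
e=-2: not odd, total = (-21)-(-2) = -19; c2=21
total*c2 = (-19)*21 = -399

-399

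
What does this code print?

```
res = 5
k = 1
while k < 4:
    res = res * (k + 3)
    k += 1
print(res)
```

k=1: res = 5*4 = 20
k=2: res = 20*5 = 100
k=3: res = 100*6 = 600

600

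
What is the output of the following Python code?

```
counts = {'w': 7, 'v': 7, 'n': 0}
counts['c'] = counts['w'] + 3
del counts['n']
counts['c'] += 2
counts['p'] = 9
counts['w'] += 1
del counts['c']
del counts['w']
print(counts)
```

{'v': 7, 'p': 9}

counts['c'] = counts['w']+3 = 10 → {'w': 7, 'v': 7, 'n': 0, 'c': 10}
del 'n' → {'w': 7, 'v': 7, 'c': 10}
counts['c'] = 10+2 = 12 → {'w': 7, 'v': 7, 'c': 12}
counts['p'] = 9 → {'w': 7, 'v': 7, 'c': 12, 'p': 9}
counts['w'] = 7+1 = 8 → {'w': 8, 'v': 7, 'c': 12, 'p': 9}
del 'c' → {'w': 8, 'v': 7, 'p': 9}
del 'w' → {'v': 7, 'p': 9}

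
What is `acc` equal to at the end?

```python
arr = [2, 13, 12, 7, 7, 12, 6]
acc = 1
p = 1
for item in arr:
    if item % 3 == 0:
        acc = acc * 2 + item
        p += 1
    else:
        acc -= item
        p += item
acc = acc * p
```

item=2: not %3==0, acc = 1-2 = -1; p=3
item=13: not %3==0, acc = (-1)-13 = -14; p=16
item=12: %3==0, acc = (-14)*2+12 = -16; p=17
item=7: not %3==0, acc = (-16)-7 = -23; p=24
item=7: not %3==0, acc = (-23)-7 = -30; p=31
item=12: %3==0, acc = (-30)*2+12 = -48; p=32
item=6: %3==0, acc = (-48)*2+6 = -90; p=33
acc*p = (-90)*33 = -2970

-2970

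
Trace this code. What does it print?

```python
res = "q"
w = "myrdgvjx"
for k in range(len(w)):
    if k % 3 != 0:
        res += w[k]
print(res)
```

k=0: skip
k=1: add 'y' → 'qy'
k=2: add 'r' → 'qyr'
k=3: skip
k=4: add 'g' → 'qyrg'
k=5: add 'v' → 'qyrgv'
k=6: skip
k=7: add 'x' → 'qyrgvx'

qyrgvx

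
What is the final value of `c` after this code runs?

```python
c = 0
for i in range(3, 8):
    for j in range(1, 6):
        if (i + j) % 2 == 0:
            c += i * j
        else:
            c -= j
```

159

i=3,j=1: even sum, c = 0+3 = 3
i=3,j=2: odd sum, c = 3-2 = 1
i=3,j=3: even sum, c = 1+9 = 10
i=3,j=4: odd sum, c = 10-4 = 6
i=3,j=5: even sum, c = 6+15 = 21
i=4,j=1: odd sum, c = 21-1 = 20
i=4,j=2: even sum, c = 20+8 = 28
i=4,j=3: odd sum, c = 28-3 = 25
i=4,j=4: even sum, c = 25+16 = 41
i=4,j=5: odd sum, c = 41-5 = 36
i=5,j=1: even sum, c = 36+5 = 41
i=5,j=2: odd sum, c = 41-2 = 39
i=5,j=3: even sum, c = 39+15 = 54
i=5,j=4: odd sum, c = 54-4 = 50
i=5,j=5: even sum, c = 50+25 = 75
i=6,j=1: odd sum, c = 75-1 = 74
i=6,j=2: even sum, c = 74+12 = 86
i=6,j=3: odd sum, c = 86-3 = 83
i=6,j=4: even sum, c = 83+24 = 107
i=6,j=5: odd sum, c = 107-5 = 102
i=7,j=1: even sum, c = 102+7 = 109
i=7,j=2: odd sum, c = 109-2 = 107
i=7,j=3: even sum, c = 107+21 = 128
i=7,j=4: odd sum, c = 128-4 = 124
i=7,j=5: even sum, c = 124+35 = 159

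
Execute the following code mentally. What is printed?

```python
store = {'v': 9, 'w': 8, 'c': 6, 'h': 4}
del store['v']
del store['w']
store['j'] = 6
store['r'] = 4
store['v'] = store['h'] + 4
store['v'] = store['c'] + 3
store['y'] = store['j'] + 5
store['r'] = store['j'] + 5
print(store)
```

del 'v' → {'w': 8, 'c': 6, 'h': 4}
del 'w' → {'c': 6, 'h': 4}
store['j'] = 6 → {'c': 6, 'h': 4, 'j': 6}
store['r'] = 4 → {'c': 6, 'h': 4, 'j': 6, 'r': 4}
store['v'] = store['h']+4 = 8 → {'c': 6, 'h': 4, 'j': 6, 'r': 4, 'v': 8}
store['v'] = store['c']+3 = 9 → {'c': 6, 'h': 4, 'j': 6, 'r': 4, 'v': 9}
store['y'] = store['j']+5 = 11 → {'c': 6, 'h': 4, 'j': 6, 'r': 4, 'v': 9, 'y': 11}
store['r'] = store['j']+5 = 11 → {'c': 6, 'h': 4, 'j': 6, 'r': 11, 'v': 9, 'y': 11}

{'c': 6, 'h': 4, 'j': 6, 'r': 11, 'v': 9, 'y': 11}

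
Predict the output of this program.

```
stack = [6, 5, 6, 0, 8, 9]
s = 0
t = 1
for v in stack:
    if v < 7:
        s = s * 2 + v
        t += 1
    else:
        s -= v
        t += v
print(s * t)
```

v=6: <7, s = 0*2+6 = 6; t=2
v=5: <7, s = 6*2+5 = 17; t=3
v=6: <7, s = 17*2+6 = 40; t=4
v=0: <7, s = 40*2+0 = 80; t=5
v=8: not <7, s = 80-8 = 72; t=13
v=9: not <7, s = 72-9 = 63; t=22
s*t = 63*22 = 1386

1386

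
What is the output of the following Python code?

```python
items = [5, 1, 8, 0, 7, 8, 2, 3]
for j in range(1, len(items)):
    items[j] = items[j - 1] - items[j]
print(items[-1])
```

-24

j=1: items[1] = 5-1 = 4 → [5, 4, 8, 0, 7, 8, 2, 3]
j=2: items[2] = 4-8 = -4 → [5, 4, -4, 0, 7, 8, 2, 3]
j=3: items[3] = (-4)-0 = -4 → [5, 4, -4, -4, 7, 8, 2, 3]
j=4: items[4] = (-4)-7 = -11 → [5, 4, -4, -4, -11, 8, 2, 3]
j=5: items[5] = (-11)-8 = -19 → [5, 4, -4, -4, -11, -19, 2, 3]
j=6: items[6] = (-19)-2 = -21 → [5, 4, -4, -4, -11, -19, -21, 3]
j=7: items[7] = (-21)-3 = -24 → [5, 4, -4, -4, -11, -19, -21, -24]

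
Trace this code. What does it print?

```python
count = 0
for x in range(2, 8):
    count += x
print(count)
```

x=2: count = 0+2 = 2
x=3: count = 2+3 = 5
x=4: count = 5+4 = 9
x=5: count = 9+5 = 14
x=6: count = 14+6 = 20
x=7: count = 20+7 = 27

27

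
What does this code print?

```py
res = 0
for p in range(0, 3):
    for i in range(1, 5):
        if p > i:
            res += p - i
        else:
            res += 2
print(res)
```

23

p=0,i=1: not 0>1, res = 0+2 = 2
p=0,i=2: not 0>2, res = 2+2 = 4
p=0,i=3: not 0>3, res = 4+2 = 6
p=0,i=4: not 0>4, res = 6+2 = 8
p=1,i=1: not 1>1, res = 8+2 = 10
p=1,i=2: not 1>2, res = 10+2 = 12
p=1,i=3: not 1>3, res = 12+2 = 14
p=1,i=4: not 1>4, res = 14+2 = 16
p=2,i=1: 2>1, res = 16+1 = 17
p=2,i=2: not 2>2, res = 17+2 = 19
p=2,i=3: not 2>3, res = 19+2 = 21
p=2,i=4: not 2>4, res = 21+2 = 23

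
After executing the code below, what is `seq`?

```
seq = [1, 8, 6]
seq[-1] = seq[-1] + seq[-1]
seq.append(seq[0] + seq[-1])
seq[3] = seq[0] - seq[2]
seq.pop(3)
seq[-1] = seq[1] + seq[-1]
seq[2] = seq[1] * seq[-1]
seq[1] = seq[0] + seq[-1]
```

seq[-1] = seq[-1]+seq[-1] = 6+6 = 12 → [1, 8, 12]
append seq[0]+seq[-1] = 1+12 = 13 → [1, 8, 12, 13]
seq[3] = seq[0]-seq[2] = 1-12 = -11 → [1, 8, 12, -11]
pop(3) removes -11 → [1, 8, 12]
seq[-1] = seq[1]+seq[-1] = 8+12 = 20 → [1, 8, 20]
seq[2] = seq[1]*seq[-1] = 8*20 = 160 → [1, 8, 160]
seq[1] = seq[0]+seq[-1] = 1+160 = 161 → [1, 161, 160]

[1, 161, 160]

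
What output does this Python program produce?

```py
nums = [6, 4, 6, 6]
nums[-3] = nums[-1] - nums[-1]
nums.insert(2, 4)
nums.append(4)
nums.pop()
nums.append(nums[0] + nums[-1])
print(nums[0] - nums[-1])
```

nums[-3] = nums[-1]-nums[-1] = 6-6 = 0 → [6, 0, 6, 6]
insert 4 at 2 → [6, 0, 4, 6, 6]
append 4 → [6, 0, 4, 6, 6, 4]
pop() removes 4 → [6, 0, 4, 6, 6]
append nums[0]+nums[-1] = 6+6 = 12 → [6, 0, 4, 6, 6, 12]
nums[0]-nums[-1] = 6-12 = -6

-6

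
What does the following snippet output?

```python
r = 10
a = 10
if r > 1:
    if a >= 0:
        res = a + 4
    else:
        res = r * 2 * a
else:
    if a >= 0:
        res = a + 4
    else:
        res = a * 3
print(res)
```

r=10, a=10
r > 1 is True; a >= 0 is True
→ res = a + 4 = 14

14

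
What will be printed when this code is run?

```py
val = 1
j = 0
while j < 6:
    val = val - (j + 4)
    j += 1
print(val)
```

j=0: val = 1-4 = -3
j=1: val = (-3)-5 = -8
j=2: val = (-8)-6 = -14
j=3: val = (-14)-7 = -21
j=4: val = (-21)-8 = -29
j=5: val = (-29)-9 = -38

-38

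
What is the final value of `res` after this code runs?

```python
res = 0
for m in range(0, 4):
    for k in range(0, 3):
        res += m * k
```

m=0,k=0: res = 0+0 = 0
m=0,k=1: res = 0+0 = 0
m=0,k=2: res = 0+0 = 0
m=1,k=0: res = 0+0 = 0
m=1,k=1: res = 0+1 = 1
m=1,k=2: res = 1+2 = 3
m=2,k=0: res = 3+0 = 3
m=2,k=1: res = 3+2 = 5
m=2,k=2: res = 5+4 = 9
m=3,k=0: res = 9+0 = 9
m=3,k=1: res = 9+3 = 12
m=3,k=2: res = 12+6 = 18

18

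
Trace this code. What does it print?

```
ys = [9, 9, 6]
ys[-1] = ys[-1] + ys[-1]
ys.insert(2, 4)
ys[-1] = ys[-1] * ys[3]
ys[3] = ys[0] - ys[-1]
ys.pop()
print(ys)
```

[9, 9, 4]

ys[-1] = ys[-1]+ys[-1] = 6+6 = 12 → [9, 9, 12]
insert 4 at 2 → [9, 9, 4, 12]
ys[-1] = ys[-1]*ys[3] = 12*12 = 144 → [9, 9, 4, 144]
ys[3] = ys[0]-ys[-1] = 9-144 = -135 → [9, 9, 4, -135]
pop() removes -135 → [9, 9, 4]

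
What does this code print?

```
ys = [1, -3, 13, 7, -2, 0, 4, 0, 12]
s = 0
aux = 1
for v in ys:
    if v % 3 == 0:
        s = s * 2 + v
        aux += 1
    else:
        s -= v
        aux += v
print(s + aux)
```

v=1: not %3==0, s = 0-1 = -1; aux=2
v=-3: %3==0, s = (-1)*2+(-3) = -5; aux=3
v=13: not %3==0, s = (-5)-13 = -18; aux=16
v=7: not %3==0, s = (-18)-7 = -25; aux=23
v=-2: not %3==0, s = (-25)-(-2) = -23; aux=21
v=0: %3==0, s = (-23)*2+0 = -46; aux=22
v=4: not %3==0, s = (-46)-4 = -50; aux=26
v=0: %3==0, s = (-50)*2+0 = -100; aux=27
v=12: %3==0, s = (-100)*2+12 = -188; aux=28
s+aux = (-188)+28 = -160

-160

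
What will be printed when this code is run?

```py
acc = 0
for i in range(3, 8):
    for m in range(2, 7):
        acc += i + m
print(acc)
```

i=3,m=2: acc = 0+5 = 5
i=3,m=3: acc = 5+6 = 11
i=3,m=4: acc = 11+7 = 18
i=3,m=5: acc = 18+8 = 26
i=3,m=6: acc = 26+9 = 35
i=4,m=2: acc = 35+6 = 41
i=4,m=3: acc = 41+7 = 48
i=4,m=4: acc = 48+8 = 56
i=4,m=5: acc = 56+9 = 65
i=4,m=6: acc = 65+10 = 75
i=5,m=2: acc = 75+7 = 82
i=5,m=3: acc = 82+8 = 90
i=5,m=4: acc = 90+9 = 99
i=5,m=5: acc = 99+10 = 109
i=5,m=6: acc = 109+11 = 120
i=6,m=2: acc = 120+8 = 128
i=6,m=3: acc = 128+9 = 137
i=6,m=4: acc = 137+10 = 147
i=6,m=5: acc = 147+11 = 158
i=6,m=6: acc = 158+12 = 170
i=7,m=2: acc = 170+9 = 179
i=7,m=3: acc = 179+10 = 189
i=7,m=4: acc = 189+11 = 200
i=7,m=5: acc = 200+12 = 212
i=7,m=6: acc = 212+13 = 225

225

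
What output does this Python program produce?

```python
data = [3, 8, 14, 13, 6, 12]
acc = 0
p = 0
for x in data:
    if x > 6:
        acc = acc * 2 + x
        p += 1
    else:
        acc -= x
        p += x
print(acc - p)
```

85

x=3: not >6, acc = 0-3 = -3; p=3
x=8: >6, acc = (-3)*2+8 = 2; p=4
x=14: >6, acc = 2*2+14 = 18; p=5
x=13: >6, acc = 18*2+13 = 49; p=6
x=6: not >6, acc = 49-6 = 43; p=12
x=12: >6, acc = 43*2+12 = 98; p=13
acc-p = 98-13 = 85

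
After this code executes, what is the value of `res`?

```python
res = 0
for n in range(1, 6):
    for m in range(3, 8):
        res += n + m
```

200

n=1,m=3: res = 0+4 = 4
n=1,m=4: res = 4+5 = 9
n=1,m=5: res = 9+6 = 15
n=1,m=6: res = 15+7 = 22
n=1,m=7: res = 22+8 = 30
n=2,m=3: res = 30+5 = 35
n=2,m=4: res = 35+6 = 41
n=2,m=5: res = 41+7 = 48
n=2,m=6: res = 48+8 = 56
n=2,m=7: res = 56+9 = 65
n=3,m=3: res = 65+6 = 71
n=3,m=4: res = 71+7 = 78
n=3,m=5: res = 78+8 = 86
n=3,m=6: res = 86+9 = 95
n=3,m=7: res = 95+10 = 105
n=4,m=3: res = 105+7 = 112
n=4,m=4: res = 112+8 = 120
n=4,m=5: res = 120+9 = 129
n=4,m=6: res = 129+10 = 139
n=4,m=7: res = 139+11 = 150
n=5,m=3: res = 150+8 = 158
n=5,m=4: res = 158+9 = 167
n=5,m=5: res = 167+10 = 177
n=5,m=6: res = 177+11 = 188
n=5,m=7: res = 188+12 = 200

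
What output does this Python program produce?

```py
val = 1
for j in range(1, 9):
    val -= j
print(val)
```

-35

j=1: val = 1-1 = 0
j=2: val = 0-2 = -2
j=3: val = (-2)-3 = -5
j=4: val = (-5)-4 = -9
j=5: val = (-9)-5 = -14
j=6: val = (-14)-6 = -20
j=7: val = (-20)-7 = -27
j=8: val = (-27)-8 = -35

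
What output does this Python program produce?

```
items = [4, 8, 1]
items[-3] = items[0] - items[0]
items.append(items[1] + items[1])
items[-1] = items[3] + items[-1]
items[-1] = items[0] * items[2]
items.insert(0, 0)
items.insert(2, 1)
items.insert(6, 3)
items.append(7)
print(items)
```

[0, 0, 1, 8, 1, 0, 3, 7]

items[-3] = items[0]-items[0] = 4-4 = 0 → [0, 8, 1]
append items[1]+items[1] = 8+8 = 16 → [0, 8, 1, 16]
items[-1] = items[3]+items[-1] = 16+16 = 32 → [0, 8, 1, 32]
items[-1] = items[0]*items[2] = 0*1 = 0 → [0, 8, 1, 0]
insert 0 at 0 → [0, 0, 8, 1, 0]
insert 1 at 2 → [0, 0, 1, 8, 1, 0]
insert 3 at 6 → [0, 0, 1, 8, 1, 0, 3]
append 7 → [0, 0, 1, 8, 1, 0, 3, 7]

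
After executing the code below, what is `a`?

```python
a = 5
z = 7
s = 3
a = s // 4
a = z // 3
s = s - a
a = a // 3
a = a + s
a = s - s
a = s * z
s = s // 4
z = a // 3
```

a = 3//4 = 0
a = 7//3 = 2
s = 3-2 = 1
a = 2//3 = 0
a = 0+1 = 1
a = 1-1 = 0
a = 1*7 = 7
s = 1//4 = 0
z = 7//3 = 2

7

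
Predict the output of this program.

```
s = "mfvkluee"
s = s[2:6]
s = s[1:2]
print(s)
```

slice [2:6] → 'vklu'
slice [1:2] → 'k'

k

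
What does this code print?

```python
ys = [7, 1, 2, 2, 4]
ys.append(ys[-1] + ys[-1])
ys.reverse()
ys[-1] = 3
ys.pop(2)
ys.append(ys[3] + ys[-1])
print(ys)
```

[8, 4, 2, 1, 3, 4]

append ys[-1]+ys[-1] = 4+4 = 8 → [7, 1, 2, 2, 4, 8]
reverse → [8, 4, 2, 2, 1, 7]
ys[-1] = 3 → [8, 4, 2, 2, 1, 3]
pop(2) removes 2 → [8, 4, 2, 1, 3]
append ys[3]+ys[-1] = 1+3 = 4 → [8, 4, 2, 1, 3, 4]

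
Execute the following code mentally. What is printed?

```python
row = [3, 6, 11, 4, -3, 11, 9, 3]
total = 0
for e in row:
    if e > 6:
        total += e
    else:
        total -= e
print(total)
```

18

e=3: not >6, total = 0-3 = -3
e=6: not >6, total = (-3)-6 = -9
e=11: >6, total = (-9)+11 = 2
e=4: not >6, total = 2-4 = -2
e=-3: not >6, total = (-2)-(-3) = 1
e=11: >6, total = 1+11 = 12
e=9: >6, total = 12+9 = 21
e=3: not >6, total = 21-3 = 18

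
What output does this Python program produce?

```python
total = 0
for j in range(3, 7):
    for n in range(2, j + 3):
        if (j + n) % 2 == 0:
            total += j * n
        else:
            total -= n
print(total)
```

j=3,n=2: odd sum, total = 0-2 = -2
j=3,n=3: even sum, total = (-2)+9 = 7
j=3,n=4: odd sum, total = 7-4 = 3
j=3,n=5: even sum, total = 3+15 = 18
j=4,n=2: even sum, total = 18+8 = 26
j=4,n=3: odd sum, total = 26-3 = 23
j=4,n=4: even sum, total = 23+16 = 39
j=4,n=5: odd sum, total = 39-5 = 34
j=4,n=6: even sum, total = 34+24 = 58
j=5,n=2: odd sum, total = 58-2 = 56
j=5,n=3: even sum, total = 56+15 = 71
j=5,n=4: odd sum, total = 71-4 = 67
j=5,n=5: even sum, total = 67+25 = 92
j=5,n=6: odd sum, total = 92-6 = 86
j=5,n=7: even sum, total = 86+35 = 121
j=6,n=2: even sum, total = 121+12 = 133
j=6,n=3: odd sum, total = 133-3 = 130
j=6,n=4: even sum, total = 130+24 = 154
j=6,n=5: odd sum, total = 154-5 = 149
j=6,n=6: even sum, total = 149+36 = 185
j=6,n=7: odd sum, total = 185-7 = 178
j=6,n=8: even sum, total = 178+48 = 226

226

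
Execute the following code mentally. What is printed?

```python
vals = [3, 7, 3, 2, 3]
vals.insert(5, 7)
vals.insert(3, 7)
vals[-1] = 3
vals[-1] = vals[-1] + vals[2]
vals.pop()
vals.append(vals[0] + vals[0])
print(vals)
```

insert 7 at 5 → [3, 7, 3, 2, 3, 7]
insert 7 at 3 → [3, 7, 3, 7, 2, 3, 7]
vals[-1] = 3 → [3, 7, 3, 7, 2, 3, 3]
vals[-1] = vals[-1]+vals[2] = 3+3 = 6 → [3, 7, 3, 7, 2, 3, 6]
pop() removes 6 → [3, 7, 3, 7, 2, 3]
append vals[0]+vals[0] = 3+3 = 6 → [3, 7, 3, 7, 2, 3, 6]

[3, 7, 3, 7, 2, 3, 6]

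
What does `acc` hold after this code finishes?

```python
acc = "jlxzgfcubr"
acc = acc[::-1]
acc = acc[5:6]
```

'g'

reverse → 'rbucfgzxlj'
slice [5:6] → 'g'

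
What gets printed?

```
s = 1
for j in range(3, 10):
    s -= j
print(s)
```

-41

j=3: s = 1-3 = -2
j=4: s = (-2)-4 = -6
j=5: s = (-6)-5 = -11
j=6: s = (-11)-6 = -17
j=7: s = (-17)-7 = -24
j=8: s = (-24)-8 = -32
j=9: s = (-32)-9 = -41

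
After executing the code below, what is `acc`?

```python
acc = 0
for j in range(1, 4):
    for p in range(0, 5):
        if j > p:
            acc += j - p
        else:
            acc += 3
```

j=1,p=0: 1>0, acc = 0+1 = 1
j=1,p=1: not 1>1, acc = 1+3 = 4
j=1,p=2: not 1>2, acc = 4+3 = 7
j=1,p=3: not 1>3, acc = 7+3 = 10
j=1,p=4: not 1>4, acc = 10+3 = 13
j=2,p=0: 2>0, acc = 13+2 = 15
j=2,p=1: 2>1, acc = 15+1 = 16
j=2,p=2: not 2>2, acc = 16+3 = 19
j=2,p=3: not 2>3, acc = 19+3 = 22
j=2,p=4: not 2>4, acc = 22+3 = 25
j=3,p=0: 3>0, acc = 25+3 = 28
j=3,p=1: 3>1, acc = 28+2 = 30
j=3,p=2: 3>2, acc = 30+1 = 31
j=3,p=3: not 3>3, acc = 31+3 = 34
j=3,p=4: not 3>4, acc = 34+3 = 37

37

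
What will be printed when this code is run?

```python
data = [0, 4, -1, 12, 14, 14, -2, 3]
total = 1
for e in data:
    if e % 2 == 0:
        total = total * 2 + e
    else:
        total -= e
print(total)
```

e=0: even, total = 1*2+0 = 2
e=4: even, total = 2*2+4 = 8
e=-1: not even, total = 8-(-1) = 9
e=12: even, total = 9*2+12 = 30
e=14: even, total = 30*2+14 = 74
e=14: even, total = 74*2+14 = 162
e=-2: even, total = 162*2+(-2) = 322
e=3: not even, total = 322-3 = 319

319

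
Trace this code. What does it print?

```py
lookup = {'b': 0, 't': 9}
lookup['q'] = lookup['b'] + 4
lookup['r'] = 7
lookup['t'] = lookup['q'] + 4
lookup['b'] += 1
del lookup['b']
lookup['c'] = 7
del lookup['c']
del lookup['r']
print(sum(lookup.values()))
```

12

lookup['q'] = lookup['b']+4 = 4 → {'b': 0, 't': 9, 'q': 4}
lookup['r'] = 7 → {'b': 0, 't': 9, 'q': 4, 'r': 7}
lookup['t'] = lookup['q']+4 = 8 → {'b': 0, 't': 8, 'q': 4, 'r': 7}
lookup['b'] = 0+1 = 1 → {'b': 1, 't': 8, 'q': 4, 'r': 7}
del 'b' → {'t': 8, 'q': 4, 'r': 7}
lookup['c'] = 7 → {'t': 8, 'q': 4, 'r': 7, 'c': 7}
del 'c' → {'t': 8, 'q': 4, 'r': 7}
del 'r' → {'t': 8, 'q': 4}
sum of values = 12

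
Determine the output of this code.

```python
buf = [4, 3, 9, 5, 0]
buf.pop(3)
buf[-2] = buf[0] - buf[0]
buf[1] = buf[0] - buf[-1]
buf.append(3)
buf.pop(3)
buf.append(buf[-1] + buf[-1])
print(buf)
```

[4, 4, 0, 3, 6]

pop(3) removes 5 → [4, 3, 9, 0]
buf[-2] = buf[0]-buf[0] = 4-4 = 0 → [4, 3, 0, 0]
buf[1] = buf[0]-buf[-1] = 4-0 = 4 → [4, 4, 0, 0]
append 3 → [4, 4, 0, 0, 3]
pop(3) removes 0 → [4, 4, 0, 3]
append buf[-1]+buf[-1] = 3+3 = 6 → [4, 4, 0, 3, 6]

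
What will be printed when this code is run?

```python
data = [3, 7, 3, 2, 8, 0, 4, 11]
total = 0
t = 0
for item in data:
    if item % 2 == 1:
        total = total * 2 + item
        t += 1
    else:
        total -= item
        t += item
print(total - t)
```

item=3: odd, total = 0*2+3 = 3; t=1
item=7: odd, total = 3*2+7 = 13; t=2
item=3: odd, total = 13*2+3 = 29; t=3
item=2: not odd, total = 29-2 = 27; t=5
item=8: not odd, total = 27-8 = 19; t=13
item=0: not odd, total = 19-0 = 19; t=13
item=4: not odd, total = 19-4 = 15; t=17
item=11: odd, total = 15*2+11 = 41; t=18
total-t = 41-18 = 23

23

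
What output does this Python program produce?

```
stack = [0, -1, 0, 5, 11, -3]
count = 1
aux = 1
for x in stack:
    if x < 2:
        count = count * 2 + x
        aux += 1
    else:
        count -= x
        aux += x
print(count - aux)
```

-44

x=0: <2, count = 1*2+0 = 2; aux=2
x=-1: <2, count = 2*2+(-1) = 3; aux=3
x=0: <2, count = 3*2+0 = 6; aux=4
x=5: not <2, count = 6-5 = 1; aux=9
x=11: not <2, count = 1-11 = -10; aux=20
x=-3: <2, count = (-10)*2+(-3) = -23; aux=21
count-aux = (-23)-21 = -44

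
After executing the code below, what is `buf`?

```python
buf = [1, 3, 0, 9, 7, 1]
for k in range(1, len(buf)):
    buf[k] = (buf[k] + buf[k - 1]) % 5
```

k=1: buf[1] = (3+1)%5 = 4 → [1, 4, 0, 9, 7, 1]
k=2: buf[2] = (0+4)%5 = 4 → [1, 4, 4, 9, 7, 1]
k=3: buf[3] = (9+4)%5 = 3 → [1, 4, 4, 3, 7, 1]
k=4: buf[4] = (7+3)%5 = 0 → [1, 4, 4, 3, 0, 1]
k=5: buf[5] = (1+0)%5 = 1 → [1, 4, 4, 3, 0, 1]

[1, 4, 4, 3, 0, 1]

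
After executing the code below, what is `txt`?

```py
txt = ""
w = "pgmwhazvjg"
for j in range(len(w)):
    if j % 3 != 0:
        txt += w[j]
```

'gmhavj'

j=0: skip
j=1: add 'g' → 'g'
j=2: add 'm' → 'gm'
j=3: skip
j=4: add 'h' → 'gmh'
j=5: add 'a' → 'gmha'
j=6: skip
j=7: add 'v' → 'gmhav'
j=8: add 'j' → 'gmhavj'
j=9: skip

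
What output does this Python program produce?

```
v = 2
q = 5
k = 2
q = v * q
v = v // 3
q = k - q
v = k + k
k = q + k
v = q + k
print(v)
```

q = 2*5 = 10
v = 2//3 = 0
q = 2-10 = -8
v = 2+2 = 4
k = (-8)+2 = -6
v = (-8)+(-6) = -14

-14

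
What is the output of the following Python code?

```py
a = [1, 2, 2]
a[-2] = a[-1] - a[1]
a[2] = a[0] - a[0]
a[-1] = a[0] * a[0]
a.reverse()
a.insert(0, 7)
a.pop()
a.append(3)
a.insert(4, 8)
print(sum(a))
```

a[-2] = a[-1]-a[1] = 2-2 = 0 → [1, 0, 2]
a[2] = a[0]-a[0] = 1-1 = 0 → [1, 0, 0]
a[-1] = a[0]*a[0] = 1*1 = 1 → [1, 0, 1]
reverse → [1, 0, 1]
insert 7 at 0 → [7, 1, 0, 1]
pop() removes 1 → [7, 1, 0]
append 3 → [7, 1, 0, 3]
insert 8 at 4 → [7, 1, 0, 3, 8]
sum = 19

19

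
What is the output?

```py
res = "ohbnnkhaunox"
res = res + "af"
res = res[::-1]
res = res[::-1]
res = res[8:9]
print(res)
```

+ 'af' → 'ohbnnkhaunoxaf'
reverse → 'faxonuahknnbho'
reverse → 'ohbnnkhaunoxaf'
slice [8:9] → 'u'

u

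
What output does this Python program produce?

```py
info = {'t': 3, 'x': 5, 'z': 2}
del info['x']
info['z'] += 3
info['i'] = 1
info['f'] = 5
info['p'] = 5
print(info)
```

del 'x' → {'t': 3, 'z': 2}
info['z'] = 2+3 = 5 → {'t': 3, 'z': 5}
info['i'] = 1 → {'t': 3, 'z': 5, 'i': 1}
info['f'] = 5 → {'t': 3, 'z': 5, 'i': 1, 'f': 5}
info['p'] = 5 → {'t': 3, 'z': 5, 'i': 1, 'f': 5, 'p': 5}

{'t': 3, 'z': 5, 'i': 1, 'f': 5, 'p': 5}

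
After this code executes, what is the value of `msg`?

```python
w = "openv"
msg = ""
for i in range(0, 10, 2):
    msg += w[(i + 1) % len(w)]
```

i=0: add w[1]='p' → 'p'
i=2: add w[3]='n' → 'pn'
i=4: add w[0]='o' → 'pno'
i=6: add w[2]='e' → 'pnoe'
i=8: add w[4]='v' → 'pnoev'

'pnoev'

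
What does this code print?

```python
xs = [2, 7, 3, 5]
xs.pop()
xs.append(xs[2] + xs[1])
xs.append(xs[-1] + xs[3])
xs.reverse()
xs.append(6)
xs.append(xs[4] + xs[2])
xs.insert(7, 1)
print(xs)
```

pop() removes 5 → [2, 7, 3]
append xs[2]+xs[1] = 3+7 = 10 → [2, 7, 3, 10]
append xs[-1]+xs[3] = 10+10 = 20 → [2, 7, 3, 10, 20]
reverse → [20, 10, 3, 7, 2]
append 6 → [20, 10, 3, 7, 2, 6]
append xs[4]+xs[2] = 2+3 = 5 → [20, 10, 3, 7, 2, 6, 5]
insert 1 at 7 → [20, 10, 3, 7, 2, 6, 5, 1]

[20, 10, 3, 7, 2, 6, 5, 1]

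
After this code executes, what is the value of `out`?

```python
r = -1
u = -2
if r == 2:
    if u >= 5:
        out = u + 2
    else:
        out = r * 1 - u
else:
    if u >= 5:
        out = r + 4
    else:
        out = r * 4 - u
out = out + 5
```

r=-1, u=-2
r == 2 is False; u >= 5 is False
→ out = r * 4 - u = -2
out = (-2)+5 = 3

3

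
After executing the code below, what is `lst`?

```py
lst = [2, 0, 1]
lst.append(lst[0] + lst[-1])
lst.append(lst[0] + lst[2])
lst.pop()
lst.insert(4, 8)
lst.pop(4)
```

append lst[0]+lst[-1] = 2+1 = 3 → [2, 0, 1, 3]
append lst[0]+lst[2] = 2+1 = 3 → [2, 0, 1, 3, 3]
pop() removes 3 → [2, 0, 1, 3]
insert 8 at 4 → [2, 0, 1, 3, 8]
pop(4) removes 8 → [2, 0, 1, 3]

[2, 0, 1, 3]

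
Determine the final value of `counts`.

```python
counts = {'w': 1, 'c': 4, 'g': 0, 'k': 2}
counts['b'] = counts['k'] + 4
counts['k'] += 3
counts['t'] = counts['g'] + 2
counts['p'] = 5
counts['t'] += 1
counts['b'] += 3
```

counts['b'] = counts['k']+4 = 6 → {'w': 1, 'c': 4, 'g': 0, 'k': 2, 'b': 6}
counts['k'] = 2+3 = 5 → {'w': 1, 'c': 4, 'g': 0, 'k': 5, 'b': 6}
counts['t'] = counts['g']+2 = 2 → {'w': 1, 'c': 4, 'g': 0, 'k': 5, 'b': 6, 't': 2}
counts['p'] = 5 → {'w': 1, 'c': 4, 'g': 0, 'k': 5, 'b': 6, 't': 2, 'p': 5}
counts['t'] = 2+1 = 3 → {'w': 1, 'c': 4, 'g': 0, 'k': 5, 'b': 6, 't': 3, 'p': 5}
counts['b'] = 6+3 = 9 → {'w': 1, 'c': 4, 'g': 0, 'k': 5, 'b': 9, 't': 3, 'p': 5}

{'w': 1, 'c': 4, 'g': 0, 'k': 5, 'b': 9, 't': 3, 'p': 5}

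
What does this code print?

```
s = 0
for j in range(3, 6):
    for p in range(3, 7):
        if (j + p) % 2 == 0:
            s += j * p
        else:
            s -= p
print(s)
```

76

j=3,p=3: even sum, s = 0+9 = 9
j=3,p=4: odd sum, s = 9-4 = 5
j=3,p=5: even sum, s = 5+15 = 20
j=3,p=6: odd sum, s = 20-6 = 14
j=4,p=3: odd sum, s = 14-3 = 11
j=4,p=4: even sum, s = 11+16 = 27
j=4,p=5: odd sum, s = 27-5 = 22
j=4,p=6: even sum, s = 22+24 = 46
j=5,p=3: even sum, s = 46+15 = 61
j=5,p=4: odd sum, s = 61-4 = 57
j=5,p=5: even sum, s = 57+25 = 82
j=5,p=6: odd sum, s = 82-6 = 76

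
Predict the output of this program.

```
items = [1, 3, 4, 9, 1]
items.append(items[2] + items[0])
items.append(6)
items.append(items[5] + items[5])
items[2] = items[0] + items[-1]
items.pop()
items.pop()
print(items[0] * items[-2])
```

append items[2]+items[0] = 4+1 = 5 → [1, 3, 4, 9, 1, 5]
append 6 → [1, 3, 4, 9, 1, 5, 6]
append items[5]+items[5] = 5+5 = 10 → [1, 3, 4, 9, 1, 5, 6, 10]
items[2] = items[0]+items[-1] = 1+10 = 11 → [1, 3, 11, 9, 1, 5, 6, 10]
pop() removes 10 → [1, 3, 11, 9, 1, 5, 6]
pop() removes 6 → [1, 3, 11, 9, 1, 5]
items[0]*items[-2] = 1*1 = 1

1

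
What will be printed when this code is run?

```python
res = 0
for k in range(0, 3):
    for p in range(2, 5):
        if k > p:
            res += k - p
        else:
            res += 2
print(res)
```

18

k=0,p=2: not 0>2, res = 0+2 = 2
k=0,p=3: not 0>3, res = 2+2 = 4
k=0,p=4: not 0>4, res = 4+2 = 6
k=1,p=2: not 1>2, res = 6+2 = 8
k=1,p=3: not 1>3, res = 8+2 = 10
k=1,p=4: not 1>4, res = 10+2 = 12
k=2,p=2: not 2>2, res = 12+2 = 14
k=2,p=3: not 2>3, res = 14+2 = 16
k=2,p=4: not 2>4, res = 16+2 = 18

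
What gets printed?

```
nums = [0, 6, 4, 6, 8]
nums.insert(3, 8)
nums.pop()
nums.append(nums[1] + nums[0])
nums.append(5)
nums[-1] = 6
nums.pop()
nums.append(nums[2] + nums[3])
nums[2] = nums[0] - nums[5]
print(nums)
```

[0, 6, -6, 8, 6, 6, 12]

insert 8 at 3 → [0, 6, 4, 8, 6, 8]
pop() removes 8 → [0, 6, 4, 8, 6]
append nums[1]+nums[0] = 6+0 = 6 → [0, 6, 4, 8, 6, 6]
append 5 → [0, 6, 4, 8, 6, 6, 5]
nums[-1] = 6 → [0, 6, 4, 8, 6, 6, 6]
pop() removes 6 → [0, 6, 4, 8, 6, 6]
append nums[2]+nums[3] = 4+8 = 12 → [0, 6, 4, 8, 6, 6, 12]
nums[2] = nums[0]-nums[5] = 0-6 = -6 → [0, 6, -6, 8, 6, 6, 12]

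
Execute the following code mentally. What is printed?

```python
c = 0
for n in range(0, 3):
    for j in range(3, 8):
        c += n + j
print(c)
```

90

n=0,j=3: c = 0+3 = 3
n=0,j=4: c = 3+4 = 7
n=0,j=5: c = 7+5 = 12
n=0,j=6: c = 12+6 = 18
n=0,j=7: c = 18+7 = 25
n=1,j=3: c = 25+4 = 29
n=1,j=4: c = 29+5 = 34
n=1,j=5: c = 34+6 = 40
n=1,j=6: c = 40+7 = 47
n=1,j=7: c = 47+8 = 55
n=2,j=3: c = 55+5 = 60
n=2,j=4: c = 60+6 = 66
n=2,j=5: c = 66+7 = 73
n=2,j=6: c = 73+8 = 81
n=2,j=7: c = 81+9 = 90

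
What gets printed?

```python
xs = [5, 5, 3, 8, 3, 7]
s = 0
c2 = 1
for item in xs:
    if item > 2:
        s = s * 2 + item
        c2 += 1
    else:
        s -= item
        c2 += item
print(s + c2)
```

316

item=5: >2, s = 0*2+5 = 5; c2=2
item=5: >2, s = 5*2+5 = 15; c2=3
item=3: >2, s = 15*2+3 = 33; c2=4
item=8: >2, s = 33*2+8 = 74; c2=5
item=3: >2, s = 74*2+3 = 151; c2=6
item=7: >2, s = 151*2+7 = 309; c2=7
s+c2 = 309+7 = 316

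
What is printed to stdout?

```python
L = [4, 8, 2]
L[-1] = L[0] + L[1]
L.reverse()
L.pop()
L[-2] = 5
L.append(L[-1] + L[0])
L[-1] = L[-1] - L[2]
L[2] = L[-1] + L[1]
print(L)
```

[5, 8, 8]

L[-1] = L[0]+L[1] = 4+8 = 12 → [4, 8, 12]
reverse → [12, 8, 4]
pop() removes 4 → [12, 8]
L[-2] = 5 → [5, 8]
append L[-1]+L[0] = 8+5 = 13 → [5, 8, 13]
L[-1] = L[-1]-L[2] = 13-13 = 0 → [5, 8, 0]
L[2] = L[-1]+L[1] = 0+8 = 8 → [5, 8, 8]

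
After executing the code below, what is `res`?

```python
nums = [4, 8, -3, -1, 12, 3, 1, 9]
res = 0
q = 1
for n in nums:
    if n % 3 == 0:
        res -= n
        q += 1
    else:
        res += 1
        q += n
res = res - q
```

-34

n=4: not %3==0, res = 0+1 = 1; q=5
n=8: not %3==0, res = 1+1 = 2; q=13
n=-3: %3==0, res = 2-(-3) = 5; q=14
n=-1: not %3==0, res = 5+1 = 6; q=13
n=12: %3==0, res = 6-12 = -6; q=14
n=3: %3==0, res = (-6)-3 = -9; q=15
n=1: not %3==0, res = (-9)+1 = -8; q=16
n=9: %3==0, res = (-8)-9 = -17; q=17
res-q = (-17)-17 = -34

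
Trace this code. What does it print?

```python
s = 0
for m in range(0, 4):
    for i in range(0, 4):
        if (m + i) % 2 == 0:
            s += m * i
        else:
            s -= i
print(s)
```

m=0,i=0: even sum, s = 0+0 = 0
m=0,i=1: odd sum, s = 0-1 = -1
m=0,i=2: even sum, s = (-1)+0 = -1
m=0,i=3: odd sum, s = (-1)-3 = -4
m=1,i=0: odd sum, s = (-4)-0 = -4
m=1,i=1: even sum, s = (-4)+1 = -3
m=1,i=2: odd sum, s = (-3)-2 = -5
m=1,i=3: even sum, s = (-5)+3 = -2
m=2,i=0: even sum, s = (-2)+0 = -2
m=2,i=1: odd sum, s = (-2)-1 = -3
m=2,i=2: even sum, s = (-3)+4 = 1
m=2,i=3: odd sum, s = 1-3 = -2
m=3,i=0: odd sum, s = (-2)-0 = -2
m=3,i=1: even sum, s = (-2)+3 = 1
m=3,i=2: odd sum, s = 1-2 = -1
m=3,i=3: even sum, s = (-1)+9 = 8

8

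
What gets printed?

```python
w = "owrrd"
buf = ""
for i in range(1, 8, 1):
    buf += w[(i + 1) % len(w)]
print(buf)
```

rrdowrr

i=1: add w[2]='r' → 'r'
i=2: add w[3]='r' → 'rr'
i=3: add w[4]='d' → 'rrd'
i=4: add w[0]='o' → 'rrdo'
i=5: add w[1]='w' → 'rrdow'
i=6: add w[2]='r' → 'rrdowr'
i=7: add w[3]='r' → 'rrdowrr'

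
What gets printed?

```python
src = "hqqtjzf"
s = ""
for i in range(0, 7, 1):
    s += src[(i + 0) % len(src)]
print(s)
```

i=0: add src[0]='h' → 'h'
i=1: add src[1]='q' → 'hq'
i=2: add src[2]='q' → 'hqq'
i=3: add src[3]='t' → 'hqqt'
i=4: add src[4]='j' → 'hqqtj'
i=5: add src[5]='z' → 'hqqtjz'
i=6: add src[6]='f' → 'hqqtjzf'

hqqtjzf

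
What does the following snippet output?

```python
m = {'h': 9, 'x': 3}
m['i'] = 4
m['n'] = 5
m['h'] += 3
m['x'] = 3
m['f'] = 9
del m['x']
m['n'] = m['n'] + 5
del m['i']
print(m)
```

{'h': 12, 'n': 10, 'f': 9}

m['i'] = 4 → {'h': 9, 'x': 3, 'i': 4}
m['n'] = 5 → {'h': 9, 'x': 3, 'i': 4, 'n': 5}
m['h'] = 9+3 = 12 → {'h': 12, 'x': 3, 'i': 4, 'n': 5}
m['x'] = 3 → {'h': 12, 'x': 3, 'i': 4, 'n': 5}
m['f'] = 9 → {'h': 12, 'x': 3, 'i': 4, 'n': 5, 'f': 9}
del 'x' → {'h': 12, 'i': 4, 'n': 5, 'f': 9}
m['n'] = m['n']+5 = 10 → {'h': 12, 'i': 4, 'n': 10, 'f': 9}
del 'i' → {'h': 12, 'n': 10, 'f': 9}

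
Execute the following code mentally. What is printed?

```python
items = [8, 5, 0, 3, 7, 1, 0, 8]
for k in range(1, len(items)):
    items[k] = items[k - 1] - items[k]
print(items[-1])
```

k=1: items[1] = 8-5 = 3 → [8, 3, 0, 3, 7, 1, 0, 8]
k=2: items[2] = 3-0 = 3 → [8, 3, 3, 3, 7, 1, 0, 8]
k=3: items[3] = 3-3 = 0 → [8, 3, 3, 0, 7, 1, 0, 8]
k=4: items[4] = 0-7 = -7 → [8, 3, 3, 0, -7, 1, 0, 8]
k=5: items[5] = (-7)-1 = -8 → [8, 3, 3, 0, -7, -8, 0, 8]
k=6: items[6] = (-8)-0 = -8 → [8, 3, 3, 0, -7, -8, -8, 8]
k=7: items[7] = (-8)-8 = -16 → [8, 3, 3, 0, -7, -8, -8, -16]

-16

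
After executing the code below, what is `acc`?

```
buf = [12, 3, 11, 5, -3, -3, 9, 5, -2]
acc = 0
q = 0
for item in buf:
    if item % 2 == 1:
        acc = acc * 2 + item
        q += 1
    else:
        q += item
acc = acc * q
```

item=12: not odd; q=12
item=3: odd, acc = 0*2+3 = 3; q=13
item=11: odd, acc = 3*2+11 = 17; q=14
item=5: odd, acc = 17*2+5 = 39; q=15
item=-3: odd, acc = 39*2+(-3) = 75; q=16
item=-3: odd, acc = 75*2+(-3) = 147; q=17
item=9: odd, acc = 147*2+9 = 303; q=18
item=5: odd, acc = 303*2+5 = 611; q=19
item=-2: not odd; q=17
acc*q = 611*17 = 10387

10387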